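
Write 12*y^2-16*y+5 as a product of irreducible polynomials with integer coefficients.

(2*y-1)*(6*y-5)

Need a pair with product 12·5 = 60 and sum -16: that's -6 and -10.
Split the middle term: 12*y^2-6*y - 10*y+5 = 6*y*(2*y-1) - 5*(2*y-1).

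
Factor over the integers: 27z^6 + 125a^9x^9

Recognize a sum of cubes with the parts 3z^2 and 5a^3x^3.

(3z^2 + 5a^3x^3)(9z^4 - 15z^2a^3x^3 + 25a^6x^6)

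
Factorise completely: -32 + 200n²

Pull out the common factor 8; 25n² - 4 is a difference of squares.

8(5n + 2)(5n - 2)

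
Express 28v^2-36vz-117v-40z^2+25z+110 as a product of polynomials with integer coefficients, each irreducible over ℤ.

(4v-8z-11)(7v+5z-10)

Group: 7v(4v-8z-11) + (5z-10)(4v-8z-11); both groups contain (4v-8z-11).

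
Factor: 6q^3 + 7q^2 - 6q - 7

(6q + 7)(q + 1)(q - 1)

By the rational root theorem, q = -7/6 is a root, giving the factor (6q + 7) and quotient q^2 - 1.
The remaining quadratic factors as (q + 1)(q - 1).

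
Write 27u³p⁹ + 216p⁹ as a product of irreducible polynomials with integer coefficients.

27p⁹(u + 2)(u² - 2u + 4)

Factor out 27p⁹ first: what remains is u³ + 8.
Recognize a sum of cubes with the parts u and 2.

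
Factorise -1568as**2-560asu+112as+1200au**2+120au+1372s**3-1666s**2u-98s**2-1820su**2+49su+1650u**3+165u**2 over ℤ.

-(14s+15u)(14s-10u-1)(8a-7s+11u)

Group: 14s(-112as-120au+98s**2-49su-165u**2) + (-10u-1)(-112as-120au+98s**2-49su-165u**2); both groups contain (-112as-120au+98s**2-49su-165u**2), so (14s-10u-1) is a factor with cofactor -112as-120au+98s**2-49su-165u**2.
The cofactor groups again: -112as-120au+98s**2-49su-165u**2 = -14s(8a-7s+11u) - 15u(8a-7s+11u); both groups contain (8a-7s+11u), giving -(14s+15u)(8a-7s+11u).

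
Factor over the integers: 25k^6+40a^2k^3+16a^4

Recognize a perfect-square trinomial with the parts 5k^3 and 4a^2.

(4a^2+5k^3)^2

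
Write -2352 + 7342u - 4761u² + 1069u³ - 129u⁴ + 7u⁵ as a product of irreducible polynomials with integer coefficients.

Testing divisors of the constant over divisors of the leading coefficient, u = 2 is a root, so (u - 2) divides it; the quotient is 7u⁴ - 115u³ + 839u² - 3083u + 1176.
Continuing, u = 8 is a root, so (u - 8) divides it; the quotient is 7u³ - 59u² + 367u - 147.
Next, u = 3/7 is a root, giving the factor (7u - 3) and quotient u² - 8u + 49.
The quadratic u² - 8u + 49 has discriminant -132 < 0 and is irreducible over ℤ.

(7u - 3)(u - 2)(u - 8)(u² - 8u + 49)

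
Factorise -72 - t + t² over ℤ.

Two integers with product -72 and sum -1 are -9 and 8.

(t + 8)(t - 9)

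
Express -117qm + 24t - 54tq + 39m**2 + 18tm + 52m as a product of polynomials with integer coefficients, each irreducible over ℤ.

-(9q - 3m - 4)(6t + 13m)

Group: -9q(6t + 13m) + (3m + 4)(6t + 13m); both groups contain (6t + 13m).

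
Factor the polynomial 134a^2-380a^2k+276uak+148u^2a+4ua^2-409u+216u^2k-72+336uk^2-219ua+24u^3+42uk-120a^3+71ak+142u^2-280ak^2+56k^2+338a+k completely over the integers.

Group: 6u(4u^2+28ua+36uk+23u+24a^2+76ak-22a+56k^2+k-72) + (-5a+1)(4u^2+28ua+36uk+23u+24a^2+76ak-22a+56k^2+k-72); both groups contain (4u^2+28ua+36uk+23u+24a^2+76ak-22a+56k^2+k-72), so (6u-5a+1) is a factor with cofactor 4u^2+28ua+36uk+23u+24a^2+76ak-22a+56k^2+k-72.
The cofactor groups again: 4u^2+28ua+36uk+23u+24a^2+76ak-22a+56k^2+k-72 = 4u(u+6a+7k+8) + (4a+8k-9)(u+6a+7k+8); both groups contain (u+6a+7k+8), giving (4u+4a+8k-9)(u+6a+7k+8).

(6u-5a+1)(4u+4a+8k-9)(u+6a+7k+8)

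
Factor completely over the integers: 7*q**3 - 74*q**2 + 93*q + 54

Trying the rational-root candidates, q = -3/7 is a root, so (7*q + 3) is a factor; dividing leaves q**2 - 11*q + 18.
The remaining quadratic factors as (q - 2)(q - 9).

(7*q + 3)*(q - 2)*(q - 9)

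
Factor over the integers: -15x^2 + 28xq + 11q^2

-(5x - 11q)(3x + q)

Group: -5x(3x + q) + 11q(3x + q); both groups contain (3x + q).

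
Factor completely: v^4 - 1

(v + 1)(v - 1)(v^2 + 1)

(v)⁴ − (1)⁴ = ((v)² − (1)²)((v)² + (1)²); the first factor splits again, the second (v^2 + 1) is irreducible.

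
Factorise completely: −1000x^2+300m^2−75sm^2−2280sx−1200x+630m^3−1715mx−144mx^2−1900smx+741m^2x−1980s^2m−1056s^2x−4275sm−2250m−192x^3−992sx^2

−(11s−6m+3x+10)(15m+8x)(12s+7m+8x+15)

Group: 11s(−180sm−96sx−105m^2−176mx−225m−64x^2−120x) + (−6m+3x+10)(−180sm−96sx−105m^2−176mx−225m−64x^2−120x); both groups contain (−180sm−96sx−105m^2−176mx−225m−64x^2−120x), so (11s−6m+3x+10) is a factor with cofactor −180sm−96sx−105m^2−176mx−225m−64x^2−120x.
The cofactor groups again: −180sm−96sx−105m^2−176mx−225m−64x^2−120x = −15m(12s+7m+8x+15) − 8x(12s+7m+8x+15); both groups contain (12s+7m+8x+15), giving −(15m+8x)(12s+7m+8x+15).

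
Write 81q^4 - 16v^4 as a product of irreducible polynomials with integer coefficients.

Difference of squares twice: with A = 3q and B = 2v, A⁴ − B⁴ = (A² − B²)(A² + B²), and A² − B² factors again.

(3q + 2v)(3q - 2v)(9q^2 + 4v^2)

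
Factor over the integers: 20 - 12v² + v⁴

(v² - 10)(v² - 2)

Substitute u = v² to get a quadratic in u, then factor.
v² - 2 is irreducible over ℤ (2 is not a perfect square).
v² - 10 is irreducible over ℤ (10 is not a perfect square).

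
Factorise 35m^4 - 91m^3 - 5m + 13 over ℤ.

Group as (35m^4 - 5m) + (-91m^3 + 13) = 5m(7m^3 - 1) - 13(7m^3 - 1).
Both groups share the factor (7m^3 - 1).

(5m - 13)(7m^3 - 1)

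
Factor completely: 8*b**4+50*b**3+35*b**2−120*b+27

(2*b+9)*(4*b−1)*(b+3)*(b−1)

Trying the rational-root candidates, b = −9/2 is a root, so (2*b+9) is a factor; dividing leaves 4*b**3+7*b**2−14*b+3.
Continuing, b = 1/4 is a root, giving the factor (4*b−1) and quotient b**2+2*b−3.
The remaining quadratic factors as (b+3)(b−1).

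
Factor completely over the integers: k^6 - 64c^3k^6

Factor out k^6 first: what remains is -64c^3 + 1.
Recognize a difference of cubes with the parts 1 and 4c.

-k^6(4c - 1)(16c^2 + 4c + 1)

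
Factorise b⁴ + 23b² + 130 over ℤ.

Substitute u = b² to get a quadratic in u, then factor.
b² + 10 is irreducible over ℤ (always positive, so no real roots).
b² + 13 is irreducible over ℤ (always positive, so no real roots).

(b² + 10)(b² + 13)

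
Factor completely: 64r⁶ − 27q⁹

(4r² − 3q³)(16r⁴ + 12r²q³ + 9q⁶)

Recognize a difference of cubes with the parts 4r² and 3q³.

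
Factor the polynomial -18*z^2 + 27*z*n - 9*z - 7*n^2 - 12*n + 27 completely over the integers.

-(6*z - 7*n + 9)*(3*z - n - 3)

Group: -6*z*(3*z - n - 3) + (7*n - 9)*(3*z - n - 3); both groups contain (3*z - n - 3).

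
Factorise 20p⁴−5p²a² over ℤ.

Factor out 5p², leaving 4p²−a², which is a difference of two squares.

5p²(2p−a)(2p+a)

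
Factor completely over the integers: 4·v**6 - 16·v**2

4·v**2·(v**2 + 2)·(v**2 - 2)

Factor out 4·v**2 first: what remains is v**4 - 4.
Recognize a difference of squares with the parts v**2 and 2.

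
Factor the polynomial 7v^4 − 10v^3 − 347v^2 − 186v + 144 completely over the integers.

(7v − 3)(v + 1)(v + 6)(v − 8)

Testing divisors of the constant over divisors of the leading coefficient, v = −1 is a root, so (v + 1) divides it; the quotient is 7v^3 − 17v^2 − 330v + 144.
Then v = −6 is a root, so (v + 6) is a factor; dividing leaves 7v^2 − 59v + 24.
The remaining quadratic factors as (v − 8)(7v − 3).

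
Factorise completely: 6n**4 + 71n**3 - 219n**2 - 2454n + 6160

Trying the rational-root candidates, n = -8 is a root, giving the factor (n + 8) and quotient 6n**3 + 23n**2 - 403n + 770.
Next, n = 14/3 is a root, giving the factor (3n - 14) and quotient 2n**2 + 17n - 55.
The remaining quadratic factors as (n + 11)(2n - 5).

(2n - 5)(3n - 14)(n + 11)(n + 8)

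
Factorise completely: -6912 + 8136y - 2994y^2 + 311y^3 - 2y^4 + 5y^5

(5y - 12)(y - 2)(y - 3)(y^2 + 7y + 96)

By the rational root theorem, y = 3 is a root, so (y - 3) is a factor; dividing leaves 5y^4 + 13y^3 + 350y^2 - 1944y + 2304.
Next, y = 12/5 is a root, so (5y - 12) divides it; the quotient is y^3 + 5y^2 + 82y - 192.
Then y = 2 is a root, so (y - 2) divides it; the quotient is y^2 + 7y + 96.
The quadratic y^2 + 7y + 96 has discriminant -335 < 0 and is irreducible over ℤ.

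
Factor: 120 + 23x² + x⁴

Substitute u = x² to get a quadratic in u, then factor.
x² + 8 is irreducible over ℤ (always positive, so no real roots).
x² + 15 is irreducible over ℤ (always positive, so no real roots).

(x² + 15)(x² + 8)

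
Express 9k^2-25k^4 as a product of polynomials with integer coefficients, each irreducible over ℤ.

-k^2(5k+3)(5k-3)

Factor out k^2 first: what remains is -25k^2+9.
Recognize a difference of squares with the parts 3 and 5k.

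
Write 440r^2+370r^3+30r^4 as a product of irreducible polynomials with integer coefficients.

10r^2(3r+4)(r+11)

Pull out the common factor 10r^2, then factor the remaining trinomial.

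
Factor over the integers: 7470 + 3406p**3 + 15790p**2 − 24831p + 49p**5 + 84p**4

Testing divisors of the constant over divisors of the leading coefficient, p = 6/7 is a root, so (7p − 6) is a factor; dividing leaves 7p**4 + 18p**3 + 502p**2 + 2686p − 1245.
Then p = 3/7 is a root, so (7p − 3) divides it; the quotient is p**3 + 3p**2 + 73p + 415.
Next, p = −5 is a root, so (p + 5) divides it; the quotient is p**2 − 2p + 83.
The quadratic p**2 − 2p + 83 has discriminant −328 < 0 and is irreducible over ℤ.

(7p − 3)(7p − 6)(p + 5)(p**2 − 2p + 83)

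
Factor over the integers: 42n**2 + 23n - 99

(6n + 11)(7n - 9)

Need a pair with product 42·(-99) = -4158 and sum 23: that's -54 and 77.
Split the middle term: 42n**2 - 54n + 77n - 99 = 6n(7n - 9) + 11(7n - 9).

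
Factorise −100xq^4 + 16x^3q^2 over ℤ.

4q^2x(2x − 5q)(2x + 5q)

Factor out 4xq^2, leaving 4x^2 − 25q^2, which is a difference of two squares.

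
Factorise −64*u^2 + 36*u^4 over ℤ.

4*u^2*(3*u + 4)*(3*u − 4)

Factor out 4*u^2, leaving 9*u^2 − 16, which is a difference of two squares.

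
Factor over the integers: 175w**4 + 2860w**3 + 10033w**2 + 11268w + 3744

Among the possible rational roots, w = -3/5 is a root, giving the factor (5w + 3) and quotient 35w**3 + 551w**2 + 1676w + 1248.
Continuing, w = -8/7 is a root, so (7w + 8) divides it; the quotient is 5w**2 + 73w + 156.
The remaining quadratic factors as (5w + 13)(w + 12).

(5w + 13)(5w + 3)(7w + 8)(w + 12)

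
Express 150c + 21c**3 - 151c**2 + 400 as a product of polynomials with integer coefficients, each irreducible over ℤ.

(3c - 10)(7c + 8)(c - 5)

Testing divisors of the constant over divisors of the leading coefficient, c = -8/7 is a root, giving the factor (7c + 8) and quotient 3c**2 - 25c + 50.
The remaining quadratic factors as (3c - 10)(c - 5).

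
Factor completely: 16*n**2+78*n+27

(2*n+9)*(8*n+3)

Need a pair with product 16·27 = 432 and sum 78: that's 72 and 6.
Split the middle term: 16*n**2+72*n + 6*n+27 = 8*n*(2*n+9) + 3*(2*n+9).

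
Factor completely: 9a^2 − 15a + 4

Need a pair with product 9·4 = 36 and sum −15: that's −12 and −3.
Split the middle term: 9a^2 − 12a − 3a + 4 = 3a(3a − 4) − (3a − 4).

(3a − 1)(3a − 4)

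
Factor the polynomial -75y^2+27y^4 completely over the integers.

3y^2(3y+5)(3y-5)

Factor out 3y^2, leaving 9y^2-25, which is a difference of two squares.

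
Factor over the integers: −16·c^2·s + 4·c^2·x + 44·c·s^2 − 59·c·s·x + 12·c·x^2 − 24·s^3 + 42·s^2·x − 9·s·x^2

−(4·c − 3·s)·(4·s − x)·(c − 2·s + 3·x)

Group: 4·s·(−4·c^2 + 11·c·s − 12·c·x − 6·s^2 + 9·s·x) − x·(−4·c^2 + 11·c·s − 12·c·x − 6·s^2 + 9·s·x); both groups contain (−4·c^2 + 11·c·s − 12·c·x − 6·s^2 + 9·s·x), so (4·s − x) is a factor with cofactor −4·c^2 + 11·c·s − 12·c·x − 6·s^2 + 9·s·x.
The cofactor groups again: −4·c^2 + 11·c·s − 12·c·x − 6·s^2 + 9·s·x = −c·(4·c − 3·s) + (2·s − 3·x)·(4·c − 3·s); both groups contain (4·c − 3·s), giving −(c − 2·s + 3·x)·(4·c − 3·s).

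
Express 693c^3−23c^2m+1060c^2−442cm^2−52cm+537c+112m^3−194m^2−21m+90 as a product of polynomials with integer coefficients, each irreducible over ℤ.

(11c−7m+6)(7c−2m+3)(9c+8m+5)

Group: 9c(77c^2−71cm+75c+14m^2−33m+18) + (8m+5)(77c^2−71cm+75c+14m^2−33m+18); both groups contain (77c^2−71cm+75c+14m^2−33m+18), so (9c+8m+5) is a factor with cofactor 77c^2−71cm+75c+14m^2−33m+18.
The cofactor groups again: 77c^2−71cm+75c+14m^2−33m+18 = 7c(11c−7m+6) + (−2m+3)(11c−7m+6); both groups contain (11c−7m+6), giving (7c−2m+3)(11c−7m+6).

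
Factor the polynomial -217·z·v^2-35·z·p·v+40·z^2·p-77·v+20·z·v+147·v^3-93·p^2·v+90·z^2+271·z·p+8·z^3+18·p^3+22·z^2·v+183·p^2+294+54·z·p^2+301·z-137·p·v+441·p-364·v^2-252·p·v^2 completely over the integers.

(z+3·p+7·v+6)·(4·z+6·p-3·v+7)·(2·z+p-7·v+7)

Group: 4·z·(2·z^2+7·z·p+7·z·v+19·z+3·p^2-14·p·v+27·p-49·v^2+7·v+42) + (6·p-3·v+7)·(2·z^2+7·z·p+7·z·v+19·z+3·p^2-14·p·v+27·p-49·v^2+7·v+42); both groups contain (2·z^2+7·z·p+7·z·v+19·z+3·p^2-14·p·v+27·p-49·v^2+7·v+42), so (4·z+6·p-3·v+7) is a factor with cofactor 2·z^2+7·z·p+7·z·v+19·z+3·p^2-14·p·v+27·p-49·v^2+7·v+42.
The cofactor groups again: 2·z^2+7·z·p+7·z·v+19·z+3·p^2-14·p·v+27·p-49·v^2+7·v+42 = 2·z·(z+3·p+7·v+6) + (p-7·v+7)·(z+3·p+7·v+6); both groups contain (z+3·p+7·v+6), giving (2·z+p-7·v+7)·(z+3·p+7·v+6).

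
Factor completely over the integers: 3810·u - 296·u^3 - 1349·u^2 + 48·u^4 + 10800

(3·u + 10)·(4·u + 9)·(4·u - 15)·(u - 8)

Among the possible rational roots, u = -9/4 is a root, giving the factor (4·u + 9) and quotient 12·u^3 - 101·u^2 - 110·u + 1200.
Then u = 8 is a root, so (u - 8) divides it; the quotient is 12·u^2 - 5·u - 150.
The remaining quadratic factors as (3·u + 10)(4·u - 15).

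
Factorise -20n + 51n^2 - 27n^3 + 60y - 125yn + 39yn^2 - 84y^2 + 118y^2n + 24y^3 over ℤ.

Group: 3y(8y^2 + 42yn - 28y + 27n^2 - 51n + 20) - n(8y^2 + 42yn - 28y + 27n^2 - 51n + 20); both groups contain (8y^2 + 42yn - 28y + 27n^2 - 51n + 20), so (3y - n) is a factor with cofactor 8y^2 + 42yn - 28y + 27n^2 - 51n + 20.
The cofactor groups again: 8y^2 + 42yn - 28y + 27n^2 - 51n + 20 = 4y(2y + 9n - 5) + (3n - 4)(2y + 9n - 5); both groups contain (2y + 9n - 5), giving (4y + 3n - 4)(2y + 9n - 5).

(3y - n)(4y + 3n - 4)(2y + 9n - 5)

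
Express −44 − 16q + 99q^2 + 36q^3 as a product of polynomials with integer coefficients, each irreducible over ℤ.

(3q + 2)(3q − 2)(4q + 11)

Group as (36q^3 − 16q) + (99q^2 − 44) = 4q(9q^2 − 4) + 11(9q^2 − 4).
Both groups share the factor (9q^2 − 4).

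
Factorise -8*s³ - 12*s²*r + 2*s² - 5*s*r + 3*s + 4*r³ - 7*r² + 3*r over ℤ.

Group: s*(-8*s² - 4*s*r + 2*s + 4*r² - 7*r + 3) + r*(-8*s² - 4*s*r + 2*s + 4*r² - 7*r + 3); both groups contain (-8*s² - 4*s*r + 2*s + 4*r² - 7*r + 3), so (s + r) is a factor with cofactor -8*s² - 4*s*r + 2*s + 4*r² - 7*r + 3.
The cofactor groups again: -8*s² - 4*s*r + 2*s + 4*r² - 7*r + 3 = -4*s*(2*s - r + 1) + (-4*r + 3)*(2*s - r + 1); both groups contain (2*s - r + 1), giving -(4*s + 4*r - 3)*(2*s - r + 1).

-(2*s - r + 1)*(4*s + 4*r - 3)*(s + r)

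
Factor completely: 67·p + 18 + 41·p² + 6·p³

(2·p + 9)·(3·p + 1)·(p + 2)

Among the possible rational roots, p = −2 is a root, so (p + 2) divides it; the quotient is 6·p² + 29·p + 9.
The remaining quadratic factors as (2·p + 9)(3·p + 1).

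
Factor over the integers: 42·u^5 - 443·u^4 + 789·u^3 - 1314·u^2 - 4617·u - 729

(6·u + 1)·(7·u + 9)·(u - 9)·(u^2 - 3·u + 9)

Among the possible rational roots, u = 9 is a root, so (u - 9) is a factor; dividing leaves 42·u^4 - 65·u^3 + 204·u^2 + 522·u + 81.
Next, u = -1/6 is a root, so (6·u + 1) is a factor; dividing leaves 7·u^3 - 12·u^2 + 36·u + 81.
Continuing, u = -9/7 is a root, giving the factor (7·u + 9) and quotient u^2 - 3·u + 9.
The quadratic u^2 - 3·u + 9 has discriminant -27 < 0 and is irreducible over ℤ.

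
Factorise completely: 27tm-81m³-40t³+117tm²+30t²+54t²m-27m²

Group: 5t(-8t²+6tm+6t+27m²+9m) - 3m(-8t²+6tm+6t+27m²+9m); both groups contain (-8t²+6tm+6t+27m²+9m), so (5t-3m) is a factor with cofactor -8t²+6tm+6t+27m²+9m.
The cofactor groups again: -8t²+6tm+6t+27m²+9m = -4t(2t+3m) + (9m+3)(2t+3m); both groups contain (2t+3m), giving -(4t-9m-3)(2t+3m).

-(5t-3m)(4t-9m-3)(2t+3m)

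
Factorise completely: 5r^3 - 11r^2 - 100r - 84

(5r + 14)(r + 1)(r - 6)

Testing divisors of the constant over divisors of the leading coefficient, r = -1 is a root, giving the factor (r + 1) and quotient 5r^2 - 16r - 84.
The remaining quadratic factors as (r - 6)(5r + 14).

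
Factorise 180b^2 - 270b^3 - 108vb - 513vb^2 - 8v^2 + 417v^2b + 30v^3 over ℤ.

Group: v(30v^2 - 33vb - 8v - 18b^2 + 12b) + 15b(30v^2 - 33vb - 8v - 18b^2 + 12b); both groups contain (30v^2 - 33vb - 8v - 18b^2 + 12b), so (v + 15b) is a factor with cofactor 30v^2 - 33vb - 8v - 18b^2 + 12b.
The cofactor groups again: 30v^2 - 33vb - 8v - 18b^2 + 12b = 2v(15v + 6b - 4) - 3b(15v + 6b - 4); both groups contain (15v + 6b - 4), giving (2v - 3b)(15v + 6b - 4).

(2v - 3b)(v + 15b)(15v + 6b - 4)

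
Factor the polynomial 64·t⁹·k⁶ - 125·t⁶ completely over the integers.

t⁶·(4·t·k² - 5)·(16·t²·k⁴ + 20·t·k² + 25)

Every term has a factor of t⁶; factoring it out leaves 64·t³·k⁶ - 125.
Recognize a difference of cubes with the parts 4·t·k² and 5.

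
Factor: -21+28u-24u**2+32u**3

Group as (32u**3+28u) + (-24u**2-21) = 4u(8u**2+7) - 3(8u**2+7).
Both groups share the factor (8u**2+7).

(4u-3)(8u**2+7)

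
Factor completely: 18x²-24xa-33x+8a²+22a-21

Group: 3x(6x-4a+3) + (-2a-7)(6x-4a+3); both groups contain (6x-4a+3).

(3x-2a-7)(6x-4a+3)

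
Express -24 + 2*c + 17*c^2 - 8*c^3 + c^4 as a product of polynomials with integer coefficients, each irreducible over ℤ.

(c + 1)*(c - 2)*(c - 3)*(c - 4)

Among the possible rational roots, c = 4 is a root, so (c - 4) divides it; the quotient is c^3 - 4*c^2 + c + 6.
Next, c = -1 is a root, so (c + 1) divides it; the quotient is c^2 - 5*c + 6.
The remaining quadratic factors as (c - 2)(c - 3).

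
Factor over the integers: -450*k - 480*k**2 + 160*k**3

Pull out the common factor 10*k, then factor the remaining trinomial.

10*k*(4*k + 3)*(4*k - 15)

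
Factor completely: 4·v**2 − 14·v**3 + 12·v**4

2·v**2·(2·v − 1)·(3·v − 2)

Pull out the common factor 2·v**2, then factor the remaining trinomial.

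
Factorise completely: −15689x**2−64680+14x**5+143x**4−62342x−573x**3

(2x+7)(7x+12)(x−10)(x**2+15x+77)

Testing divisors of the constant over divisors of the leading coefficient, x = −7/2 is a root, giving the factor (2x+7) and quotient 7x**4+47x**3−451x**2−6266x−9240.
Continuing, x = 10 is a root, so (x−10) divides it; the quotient is 7x**3+117x**2+719x+924.
Then x = −12/7 is a root, so (7x+12) divides it; the quotient is x**2+15x+77.
The quadratic x**2+15x+77 has discriminant −83 < 0 and is irreducible over ℤ.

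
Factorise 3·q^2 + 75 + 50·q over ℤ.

Need a pair with product 3·75 = 225 and sum 50: that's 5 and 45.
Split the middle term: 3·q^2 + 5·q + 45·q + 75 = q·(3·q + 5) + 15·(3·q + 5).

(3·q + 5)·(q + 15)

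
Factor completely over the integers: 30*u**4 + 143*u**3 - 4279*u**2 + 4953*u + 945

(5*u - 7)*(6*u + 1)*(u + 15)*(u - 9)

Trying the rational-root candidates, u = 7/5 is a root, so (5*u - 7) divides it; the quotient is 6*u**3 + 37*u**2 - 804*u - 135.
Then u = -1/6 is a root, so (6*u + 1) divides it; the quotient is u**2 + 6*u - 135.
The remaining quadratic factors as (u + 15)(u - 9).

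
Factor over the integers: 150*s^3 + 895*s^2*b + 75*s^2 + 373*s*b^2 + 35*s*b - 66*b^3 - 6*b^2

(15*s - 2*b)*(2*s + 11*b + 1)*(5*s + 3*b)

Group: 2*s*(75*s^2 + 35*s*b - 6*b^2) + (11*b + 1)*(75*s^2 + 35*s*b - 6*b^2); both groups contain (75*s^2 + 35*s*b - 6*b^2), so (2*s + 11*b + 1) is a factor with cofactor 75*s^2 + 35*s*b - 6*b^2.
The cofactor groups again: 75*s^2 + 35*s*b - 6*b^2 = 15*s*(5*s + 3*b) - 2*b*(5*s + 3*b); both groups contain (5*s + 3*b), giving (15*s - 2*b)*(5*s + 3*b).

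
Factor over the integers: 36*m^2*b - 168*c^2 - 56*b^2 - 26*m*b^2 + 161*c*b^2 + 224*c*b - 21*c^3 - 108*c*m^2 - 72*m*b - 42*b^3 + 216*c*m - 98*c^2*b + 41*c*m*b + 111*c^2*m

Group: 7*c*(-3*c^2 + 12*c*m - 17*c*b - 24*c - 4*m*b + 6*b^2 + 8*b) + (-9*m - 7*b)*(-3*c^2 + 12*c*m - 17*c*b - 24*c - 4*m*b + 6*b^2 + 8*b); both groups contain (-3*c^2 + 12*c*m - 17*c*b - 24*c - 4*m*b + 6*b^2 + 8*b), so (7*c - 9*m - 7*b) is a factor with cofactor -3*c^2 + 12*c*m - 17*c*b - 24*c - 4*m*b + 6*b^2 + 8*b.
The cofactor groups again: -3*c^2 + 12*c*m - 17*c*b - 24*c - 4*m*b + 6*b^2 + 8*b = -c*(3*c - b) + (4*m - 6*b - 8)*(3*c - b); both groups contain (3*c - b), giving -(c - 4*m + 6*b + 8)*(3*c - b).

-(7*c - 9*m - 7*b)*(3*c - b)*(c - 4*m + 6*b + 8)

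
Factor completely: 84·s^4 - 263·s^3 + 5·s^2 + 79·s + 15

By the rational root theorem, s = -1/3 is a root, so (3·s + 1) is a factor; dividing leaves 28·s^3 - 97·s^2 + 34·s + 15.
Continuing, s = 5/7 is a root, so (7·s - 5) divides it; the quotient is 4·s^2 - 11·s - 3.
The remaining quadratic factors as (s - 3)(4·s + 1).

(3·s + 1)·(4·s + 1)·(7·s - 5)·(s - 3)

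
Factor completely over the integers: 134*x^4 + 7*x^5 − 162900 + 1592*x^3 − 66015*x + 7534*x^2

(7*x + 15)*(x + 12)*(x − 5)*(x^2 + 10*x + 181)

Trying the rational-root candidates, x = 5 is a root, so (x − 5) divides it; the quotient is 7*x^4 + 169*x^3 + 2437*x^2 + 19719*x + 32580.
Next, x = −12 is a root, so (x + 12) divides it; the quotient is 7*x^3 + 85*x^2 + 1417*x + 2715.
Next, x = −15/7 is a root, so (7*x + 15) divides it; the quotient is x^2 + 10*x + 181.
The quadratic x^2 + 10*x + 181 has discriminant −624 < 0 and is irreducible over ℤ.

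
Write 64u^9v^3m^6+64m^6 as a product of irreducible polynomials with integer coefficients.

Pull out the common factor 64m^6, leaving u^9v^3+1.
Recognize a sum of cubes with the parts u^3v and 1.

64m^6(u^3v+1)(u^6v^2-u^3v+1)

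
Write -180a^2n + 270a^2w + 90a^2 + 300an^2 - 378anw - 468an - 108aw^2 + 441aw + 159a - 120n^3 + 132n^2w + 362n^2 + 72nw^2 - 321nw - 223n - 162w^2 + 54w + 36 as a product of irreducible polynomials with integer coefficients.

Group: 15a(-12an + 18aw + 6a + 8n^2 - 12nw - 22n + 27w + 9) + (-15n - 6w + 4)(-12an + 18aw + 6a + 8n^2 - 12nw - 22n + 27w + 9); both groups contain (-12an + 18aw + 6a + 8n^2 - 12nw - 22n + 27w + 9), so (15a - 15n - 6w + 4) is a factor with cofactor -12an + 18aw + 6a + 8n^2 - 12nw - 22n + 27w + 9.
The cofactor groups again: -12an + 18aw + 6a + 8n^2 - 12nw - 22n + 27w + 9 = -6a(2n - 3w - 1) + (4n - 9)(2n - 3w - 1); both groups contain (2n - 3w - 1), giving -(6a - 4n + 9)(2n - 3w - 1).

-(15a - 15n - 6w + 4)(2n - 3w - 1)(6a - 4n + 9)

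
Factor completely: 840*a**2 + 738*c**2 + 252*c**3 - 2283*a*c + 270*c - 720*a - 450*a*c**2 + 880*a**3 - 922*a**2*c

(10*a + 6*c + 15)*(11*a - 14*c - 6)*(8*a - 3*c)

Group: 8*a*(110*a**2 - 74*a*c + 105*a - 84*c**2 - 246*c - 90) - 3*c*(110*a**2 - 74*a*c + 105*a - 84*c**2 - 246*c - 90); both groups contain (110*a**2 - 74*a*c + 105*a - 84*c**2 - 246*c - 90), so (8*a - 3*c) is a factor with cofactor 110*a**2 - 74*a*c + 105*a - 84*c**2 - 246*c - 90.
The cofactor groups again: 110*a**2 - 74*a*c + 105*a - 84*c**2 - 246*c - 90 = 10*a*(11*a - 14*c - 6) + (6*c + 15)*(11*a - 14*c - 6); both groups contain (11*a - 14*c - 6), giving (10*a + 6*c + 15)*(11*a - 14*c - 6).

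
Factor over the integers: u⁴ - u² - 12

Substitute w = u² to get a quadratic in w, then factor.
u² - 4 is a difference of squares.
u² + 3 is irreducible over ℤ (always positive, so no real roots).

(u + 2)·(u - 2)·(u² + 3)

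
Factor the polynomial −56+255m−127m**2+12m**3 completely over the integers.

(3m−7)(4m−1)(m−8)

Testing divisors of the constant over divisors of the leading coefficient, m = 1/4 is a root, so (4m−1) is a factor; dividing leaves 3m**2−31m+56.
The remaining quadratic factors as (3m−7)(m−8).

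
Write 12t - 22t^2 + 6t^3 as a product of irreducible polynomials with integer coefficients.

2t(3t - 2)(t - 3)

Pull out the common factor 2t, then factor the remaining trinomial.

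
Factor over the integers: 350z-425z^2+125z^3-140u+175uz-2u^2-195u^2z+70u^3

(2u-5z)(5u-5z+7)(7u+5z-10)

Group: 2u(35u^2-10uz-u-25z^2+85z-70) - 5z(35u^2-10uz-u-25z^2+85z-70); both groups contain (35u^2-10uz-u-25z^2+85z-70), so (2u-5z) is a factor with cofactor 35u^2-10uz-u-25z^2+85z-70.
The cofactor groups again: 35u^2-10uz-u-25z^2+85z-70 = 7u(5u-5z+7) + (5z-10)(5u-5z+7); both groups contain (5u-5z+7), giving (7u+5z-10)(5u-5z+7).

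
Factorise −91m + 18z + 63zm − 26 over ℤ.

Group as (63zm + 18z) + (−91m − 26) = 9z(7m + 2) − 13(7m + 2).
Both groups share the factor (7m + 2).

(7m + 2)(9z − 13)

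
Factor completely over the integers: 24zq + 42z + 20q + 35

(4q + 7)(6z + 5)

Group as (24zq + 42z) + (20q + 35) = 6z(4q + 7) + 5(4q + 7).
Both groups share the factor (4q + 7).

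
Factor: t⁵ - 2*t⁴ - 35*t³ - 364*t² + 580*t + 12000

(t + 5)*(t - 6)*(t - 8)*(t² + 7*t + 50)

Testing divisors of the constant over divisors of the leading coefficient, t = -5 is a root, so (t + 5) is a factor; dividing leaves t⁴ - 7*t³ - 364*t + 2400.
Then t = 6 is a root, so (t - 6) is a factor; dividing leaves t³ - t² - 6*t - 400.
Then t = 8 is a root, so (t - 8) is a factor; dividing leaves t² + 7*t + 50.
The quadratic t² + 7*t + 50 has discriminant -151 < 0 and is irreducible over ℤ.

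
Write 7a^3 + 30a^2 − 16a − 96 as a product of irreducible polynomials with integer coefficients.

(7a − 12)(a + 2)(a + 4)

Testing divisors of the constant over divisors of the leading coefficient, a = 12/7 is a root, so (7a − 12) divides it; the quotient is a^2 + 6a + 8.
The remaining quadratic factors as (a + 2)(a + 4).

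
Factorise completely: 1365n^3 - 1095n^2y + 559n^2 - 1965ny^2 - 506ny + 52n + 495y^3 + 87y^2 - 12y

(13n - 3y)(15n + 15y + 4)(7n - 11y + 1)

Group: 15n(91n^2 - 164ny + 13n + 33y^2 - 3y) + (15y + 4)(91n^2 - 164ny + 13n + 33y^2 - 3y); both groups contain (91n^2 - 164ny + 13n + 33y^2 - 3y), so (15n + 15y + 4) is a factor with cofactor 91n^2 - 164ny + 13n + 33y^2 - 3y.
The cofactor groups again: 91n^2 - 164ny + 13n + 33y^2 - 3y = 7n(13n - 3y) + (-11y + 1)(13n - 3y); both groups contain (13n - 3y), giving (7n - 11y + 1)(13n - 3y).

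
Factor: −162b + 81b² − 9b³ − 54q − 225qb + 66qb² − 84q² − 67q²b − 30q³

Group: 6q(−5q² − 12qb − 9q + 9b² − 27b) + (−b + 6)(−5q² − 12qb − 9q + 9b² − 27b); both groups contain (−5q² − 12qb − 9q + 9b² − 27b), so (6q − b + 6) is a factor with cofactor −5q² − 12qb − 9q + 9b² − 27b.
The cofactor groups again: −5q² − 12qb − 9q + 9b² − 27b = −5q(q + 3b) + (3b − 9)(q + 3b); both groups contain (q + 3b), giving −(5q − 3b + 9)(q + 3b).

−(5q − 3b + 9)(6q − b + 6)(q + 3b)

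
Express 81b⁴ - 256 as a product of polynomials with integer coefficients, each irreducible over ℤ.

Write as (9b²)² − (16)², then factor 9b² - 16 once more.

(3b + 4)(3b - 4)(9b² + 16)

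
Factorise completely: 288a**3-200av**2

8a(6a+5v)(6a-5v)

Pull out the common factor 8a; 36a**2-25v**2 is a difference of squares.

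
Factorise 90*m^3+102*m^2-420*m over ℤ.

Pull out the common factor 6*m, then factor the remaining trinomial.

6*m*(3*m-5)*(5*m+14)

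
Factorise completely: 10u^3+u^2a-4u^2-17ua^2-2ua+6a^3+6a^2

(5u-2a-2)(u-a)(2u+3a)

Group: u(10u^2+11ua-4u-6a^2-6a) - a(10u^2+11ua-4u-6a^2-6a); both groups contain (10u^2+11ua-4u-6a^2-6a), so (u-a) is a factor with cofactor 10u^2+11ua-4u-6a^2-6a.
The cofactor groups again: 10u^2+11ua-4u-6a^2-6a = 5u(2u+3a) + (-2a-2)(2u+3a); both groups contain (2u+3a), giving (5u-2a-2)(2u+3a).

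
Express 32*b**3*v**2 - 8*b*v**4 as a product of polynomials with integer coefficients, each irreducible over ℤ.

8*b*v**2*(2*b + v)*(2*b - v)

Pull out the common factor 8*b*v**2; 4*b**2 - v**2 is a difference of squares.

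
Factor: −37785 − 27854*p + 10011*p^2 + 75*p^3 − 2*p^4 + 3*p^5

(3*p − 11)*(p + 1)*(p + 15)*(p^2 − 13*p + 229)

By the rational root theorem, p = −1 is a root, so (p + 1) is a factor; dividing leaves 3*p^4 − 5*p^3 + 80*p^2 + 9931*p − 37785.
Continuing, p = 11/3 is a root, so (3*p − 11) is a factor; dividing leaves p^3 + 2*p^2 + 34*p + 3435.
Then p = −15 is a root, so (p + 15) divides it; the quotient is p^2 − 13*p + 229.
The quadratic p^2 − 13*p + 229 has discriminant −747 < 0 and is irreducible over ℤ.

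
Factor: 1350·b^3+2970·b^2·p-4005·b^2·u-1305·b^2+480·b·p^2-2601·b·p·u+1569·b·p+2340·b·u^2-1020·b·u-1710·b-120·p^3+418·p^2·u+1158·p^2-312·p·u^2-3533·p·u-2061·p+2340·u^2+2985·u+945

Group: 15·b·(90·b^2+210·b·p-267·b·u-177·b+60·p^2-209·p·u-129·p+156·u^2+199·u+63) + (-2·p+15)·(90·b^2+210·b·p-267·b·u-177·b+60·p^2-209·p·u-129·p+156·u^2+199·u+63); both groups contain (90·b^2+210·b·p-267·b·u-177·b+60·p^2-209·p·u-129·p+156·u^2+199·u+63), so (15·b-2·p+15) is a factor with cofactor 90·b^2+210·b·p-267·b·u-177·b+60·p^2-209·p·u-129·p+156·u^2+199·u+63.
The cofactor groups again: 90·b^2+210·b·p-267·b·u-177·b+60·p^2-209·p·u-129·p+156·u^2+199·u+63 = 15·b·(6·b+12·p-13·u-9) + (5·p-12·u-7)·(6·b+12·p-13·u-9); both groups contain (6·b+12·p-13·u-9), giving (15·b+5·p-12·u-7)·(6·b+12·p-13·u-9).

(15·b+5·p-12·u-7)·(15·b-2·p+15)·(6·b+12·p-13·u-9)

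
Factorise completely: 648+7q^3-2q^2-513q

(7q-9)(q+9)(q-8)

Among the possible rational roots, q = 8 is a root, so (q-8) is a factor; dividing leaves 7q^2+54q-81.
The remaining quadratic factors as (q+9)(7q-9).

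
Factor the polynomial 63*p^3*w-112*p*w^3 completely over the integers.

Factor out 7*p*w, leaving 9*p^2-16*w^2, which is a difference of two squares.

7*p*w*(3*p+4*w)*(3*p-4*w)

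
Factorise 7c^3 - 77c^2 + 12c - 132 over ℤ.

Group as (7c^3 + 12c) + (-77c^2 - 132) = c(7c^2 + 12) - 11(7c^2 + 12).
Both groups share the factor (7c^2 + 12).

(c - 11)(7c^2 + 12)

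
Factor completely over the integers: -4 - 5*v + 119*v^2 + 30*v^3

(5*v - 1)*(6*v + 1)*(v + 4)

By the rational root theorem, v = 1/5 is a root, so (5*v - 1) is a factor; dividing leaves 6*v^2 + 25*v + 4.
The remaining quadratic factors as (v + 4)(6*v + 1).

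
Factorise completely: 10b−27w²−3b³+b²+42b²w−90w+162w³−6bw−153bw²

−(3b−6w+5)(b−3w−2)(b−9w)

Group: 3b(−b²+12bw+2b−27w²−18w) + (−6w+5)(−b²+12bw+2b−27w²−18w); both groups contain (−b²+12bw+2b−27w²−18w), so (3b−6w+5) is a factor with cofactor −b²+12bw+2b−27w²−18w.
The cofactor groups again: −b²+12bw+2b−27w²−18w = −b(b−9w) + (3w+2)(b−9w); both groups contain (b−9w), giving −(b−3w−2)(b−9w).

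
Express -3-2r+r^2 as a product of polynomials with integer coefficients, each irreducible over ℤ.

(r+1)(r-3)

Two integers with product -3 and sum -2 are 1 and -3.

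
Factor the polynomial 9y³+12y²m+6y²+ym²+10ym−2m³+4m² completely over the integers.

Group: y(9y²+3ym+6y−2m²+4m) + m(9y²+3ym+6y−2m²+4m); both groups contain (9y²+3ym+6y−2m²+4m), so (y+m) is a factor with cofactor 9y²+3ym+6y−2m²+4m.
The cofactor groups again: 9y²+3ym+6y−2m²+4m = 3y(3y−m+2) + 2m(3y−m+2); both groups contain (3y−m+2), giving (3y+2m)(3y−m+2).

(3y−m+2)(3y+2m)(y+m)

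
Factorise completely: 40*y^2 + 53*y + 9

Need a pair with product 40·9 = 360 and sum 53: that's 8 and 45.
Split the middle term: 40*y^2 + 8*y + 45*y + 9 = 8*y*(5*y + 1) + 9*(5*y + 1).

(5*y + 1)*(8*y + 9)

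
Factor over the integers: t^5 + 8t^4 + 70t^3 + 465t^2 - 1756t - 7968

(t + 3)(t + 8)(t - 4)(t^2 + t + 83)

Testing divisors of the constant over divisors of the leading coefficient, t = 4 is a root, so (t - 4) is a factor; dividing leaves t^4 + 12t^3 + 118t^2 + 937t + 1992.
Next, t = -3 is a root, giving the factor (t + 3) and quotient t^3 + 9t^2 + 91t + 664.
Continuing, t = -8 is a root, so (t + 8) divides it; the quotient is t^2 + t + 83.
The quadratic t^2 + t + 83 has discriminant -331 < 0 and is irreducible over ℤ.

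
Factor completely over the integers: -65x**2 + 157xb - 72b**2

-(13x - 8b)(5x - 9b)

Group: -5x(13x - 8b) + 9b(13x - 8b); both groups contain (13x - 8b).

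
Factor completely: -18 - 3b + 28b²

Need a pair with product 28·(-18) = -504 and sum -3: that's -24 and 21.
Split the middle term: 28b² - 24b + 21b - 18 = 4b(7b - 6) + 3(7b - 6).

(4b + 3)(7b - 6)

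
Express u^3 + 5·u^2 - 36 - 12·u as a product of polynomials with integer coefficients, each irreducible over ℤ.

By the rational root theorem, u = 3 is a root, so (u - 3) divides it; the quotient is u^2 + 8·u + 12.
The remaining quadratic factors as (u + 2)(u + 6).

(u + 2)·(u + 6)·(u - 3)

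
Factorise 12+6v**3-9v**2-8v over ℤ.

(2v-3)(3v**2-4)

Group as (6v**3-8v) + (-9v**2+12) = 2v(3v**2-4) - 3(3v**2-4).
Both groups share the factor (3v**2-4).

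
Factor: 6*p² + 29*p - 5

(6*p - 1)*(p + 5)

Need a pair with product 6·(-5) = -30 and sum 29: that's -1 and 30.
Split the middle term: 6*p² - p + 30*p - 5 = p*(6*p - 1) + 5*(6*p - 1).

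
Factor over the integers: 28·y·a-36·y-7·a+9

(4·y-1)·(7·a-9)

Group as (28·y·a-36·y) + (-7·a+9) = 4·y·(7·a-9) - (7·a-9).
Both groups share the factor (7·a-9).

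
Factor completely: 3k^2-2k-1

(3k+1)(k-1)

Need a pair with product 3·(-1) = -3 and sum -2: that's 1 and -3.
Split the middle term: 3k^2+k - 3k-1 = k(3k+1) - (3k+1).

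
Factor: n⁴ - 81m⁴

(n - 3m)(n + 3m)(n² + 9m²)

Difference of squares twice: with A = n and B = 3m, A⁴ − B⁴ = (A² − B²)(A² + B²), and A² − B² factors again.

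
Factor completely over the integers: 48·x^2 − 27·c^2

3·(4·x − 3·c)·(4·x + 3·c)

Every term has a factor of 3. Then 16·x^2 − 9·c^2 = (4·x)² − (3·c)².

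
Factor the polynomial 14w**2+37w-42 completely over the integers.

Need a pair with product 14·(-42) = -588 and sum 37: that's 49 and -12.
Split the middle term: 14w**2+49w - 12w-42 = 7w(2w+7) - 6(2w+7).

(2w+7)(7w-6)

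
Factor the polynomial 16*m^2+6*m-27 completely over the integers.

Need a pair with product 16·(-27) = -432 and sum 6: that's 24 and -18.
Split the middle term: 16*m^2+24*m - 18*m-27 = 8*m*(2*m+3) - 9*(2*m+3).

(2*m+3)*(8*m-9)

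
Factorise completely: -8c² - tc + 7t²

Group: 7t(t + c) - 8c(t + c); both groups contain (t + c).

(7t - 8c)(t + c)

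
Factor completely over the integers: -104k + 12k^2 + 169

Need a pair with product 12·169 = 2028 and sum -104: that's -78 and -26.
Split the middle term: 12k^2 - 78k - 26k + 169 = 6k(2k - 13) - 13(2k - 13).

(2k - 13)(6k - 13)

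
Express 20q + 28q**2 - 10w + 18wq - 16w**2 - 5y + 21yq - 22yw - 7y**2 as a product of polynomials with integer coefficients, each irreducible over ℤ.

Group: -7y(y + 2w - 4q) + (-8w - 7q - 5)(y + 2w - 4q); both groups contain (y + 2w - 4q).

-(y + 2w - 4q)(7y + 8w + 7q + 5)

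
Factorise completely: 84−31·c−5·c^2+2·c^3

Trying the rational-root candidates, c = 7/2 is a root, giving the factor (2·c−7) and quotient c^2+c−12.
The remaining quadratic factors as (c+4)(c−3).

(2·c−7)·(c+4)·(c−3)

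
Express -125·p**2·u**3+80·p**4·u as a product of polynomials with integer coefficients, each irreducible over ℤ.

5·p**2·u·(4·p+5·u)·(4·p-5·u)

Pull out the common factor 5·p**2·u; 16·p**2-25·u**2 is a difference of squares.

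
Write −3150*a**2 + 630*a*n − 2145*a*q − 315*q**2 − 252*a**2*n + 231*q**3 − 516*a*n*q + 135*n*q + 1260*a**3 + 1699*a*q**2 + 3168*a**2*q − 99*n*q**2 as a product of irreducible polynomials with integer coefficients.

(14*a + 3*q)*(15*a − 3*n + 7*q)*(6*a + 11*q − 15)

Group: 6*a*(210*a**2 − 42*a*n + 143*a*q − 9*n*q + 21*q**2) + (11*q − 15)*(210*a**2 − 42*a*n + 143*a*q − 9*n*q + 21*q**2); both groups contain (210*a**2 − 42*a*n + 143*a*q − 9*n*q + 21*q**2), so (6*a + 11*q − 15) is a factor with cofactor 210*a**2 − 42*a*n + 143*a*q − 9*n*q + 21*q**2.
The cofactor groups again: 210*a**2 − 42*a*n + 143*a*q − 9*n*q + 21*q**2 = 15*a*(14*a + 3*q) + (−3*n + 7*q)*(14*a + 3*q); both groups contain (14*a + 3*q), giving (15*a − 3*n + 7*q)*(14*a + 3*q).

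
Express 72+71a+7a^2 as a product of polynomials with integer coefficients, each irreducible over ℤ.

(7a+8)(a+9)

Need a pair with product 7·72 = 504 and sum 71: that's 8 and 63.
Split the middle term: 7a^2+8a + 63a+72 = a(7a+8) + 9(7a+8).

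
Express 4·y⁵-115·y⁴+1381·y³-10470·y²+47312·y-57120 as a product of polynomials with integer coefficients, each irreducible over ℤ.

By the rational root theorem, y = 10 is a root, so (y-10) is a factor; dividing leaves 4·y⁴-75·y³+631·y²-4160·y+5712.
Next, y = 7/4 is a root, so (4·y-7) divides it; the quotient is y³-17·y²+128·y-816.
Continuing, y = 12 is a root, giving the factor (y-12) and quotient y²-5·y+68.
The quadratic y²-5·y+68 has discriminant -247 < 0 and is irreducible over ℤ.

(4·y-7)·(y-10)·(y-12)·(y²-5·y+68)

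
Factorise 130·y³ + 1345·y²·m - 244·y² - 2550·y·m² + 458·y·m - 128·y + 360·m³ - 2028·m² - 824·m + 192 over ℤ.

(10·y - 15·m - 8)·(13·y - 2·m + 12)·(y + 12·m - 2)

Group: y·(130·y² - 215·y·m + 16·y + 30·m² - 164·m - 96) + (12·m - 2)·(130·y² - 215·y·m + 16·y + 30·m² - 164·m - 96); both groups contain (130·y² - 215·y·m + 16·y + 30·m² - 164·m - 96), so (y + 12·m - 2) is a factor with cofactor 130·y² - 215·y·m + 16·y + 30·m² - 164·m - 96.
The cofactor groups again: 130·y² - 215·y·m + 16·y + 30·m² - 164·m - 96 = 10·y·(13·y - 2·m + 12) + (-15·m - 8)·(13·y - 2·m + 12); both groups contain (13·y - 2·m + 12), giving (10·y - 15·m - 8)·(13·y - 2·m + 12).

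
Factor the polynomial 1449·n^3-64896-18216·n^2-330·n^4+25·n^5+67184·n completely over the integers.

(5·n-13)·(5·n-8)·(n-12)·(n^2+3·n+52)

Trying the rational-root candidates, n = 8/5 is a root, so (5·n-8) divides it; the quotient is 5·n^4-58·n^3+197·n^2-3328·n+8112.
Then n = 13/5 is a root, giving the factor (5·n-13) and quotient n^3-9·n^2+16·n-624.
Continuing, n = 12 is a root, so (n-12) is a factor; dividing leaves n^2+3·n+52.
The quadratic n^2+3·n+52 has discriminant -199 < 0 and is irreducible over ℤ.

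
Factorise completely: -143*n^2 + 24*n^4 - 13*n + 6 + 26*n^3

(4*n + 1)*(6*n - 1)*(n + 3)*(n - 2)

Trying the rational-root candidates, n = -3 is a root, so (n + 3) is a factor; dividing leaves 24*n^3 - 46*n^2 - 5*n + 2.
Continuing, n = 1/6 is a root, so (6*n - 1) divides it; the quotient is 4*n^2 - 7*n - 2.
The remaining quadratic factors as (4*n + 1)(n - 2).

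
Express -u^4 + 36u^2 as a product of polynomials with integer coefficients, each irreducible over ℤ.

-u^2(u + 6)(u - 6)

Factor out u^2 first: what remains is -u^2 + 36.
Recognize a difference of squares with the parts 6 and u.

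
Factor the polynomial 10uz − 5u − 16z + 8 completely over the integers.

Group as (10uz − 5u) + (−16z + 8) = 5u(2z − 1) − 8(2z − 1).
Both groups share the factor (2z − 1).

(2z − 1)(5u − 8)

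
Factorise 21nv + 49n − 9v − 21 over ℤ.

(3v + 7)(7n − 3)

Group as (21nv + 49n) + (−9v − 21) = 7n(3v + 7) − 3(3v + 7).
Both groups share the factor (3v + 7).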